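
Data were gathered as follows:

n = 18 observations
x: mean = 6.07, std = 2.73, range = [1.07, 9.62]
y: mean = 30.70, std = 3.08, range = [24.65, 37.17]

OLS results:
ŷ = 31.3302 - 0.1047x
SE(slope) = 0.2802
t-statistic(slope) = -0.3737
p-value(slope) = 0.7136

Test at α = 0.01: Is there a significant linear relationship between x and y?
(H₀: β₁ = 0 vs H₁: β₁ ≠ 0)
Since p-value = 0.7136 ≥ α = 0.01, fail to reject H₀ — the slope is not significantly different from 0.

Hypothesis test for the slope coefficient:

H₀: β₁ = 0 (no linear relationship)
H₁: β₁ ≠ 0 (linear relationship exists)

Test statistic: t = β̂₁ / SE(β̂₁) = -0.1047 / 0.2802 = -0.3737

With df = 16, the two-sided p-value for |t| = 0.3737 is 0.7136.

Decision rule: reject H₀ if p-value < α.
p-value = 0.7136 ≥ α = 0.01 → fail to reject H₀.

There is not sufficient evidence at the 1% significance level to conclude that a linear relationship exists between x and y.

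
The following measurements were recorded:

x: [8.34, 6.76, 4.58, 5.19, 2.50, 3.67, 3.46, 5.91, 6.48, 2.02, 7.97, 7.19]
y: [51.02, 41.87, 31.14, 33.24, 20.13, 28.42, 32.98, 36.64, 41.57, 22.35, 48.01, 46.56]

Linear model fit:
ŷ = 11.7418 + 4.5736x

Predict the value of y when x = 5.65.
ŷ = 37.5826

x = 5.65 lies inside the observed range [2.02, 8.34], so the fitted equation applies directly:

ŷ = 11.7418 + 4.5736 × 5.65
ŷ = 11.7418 + 25.8408
ŷ = 37.5826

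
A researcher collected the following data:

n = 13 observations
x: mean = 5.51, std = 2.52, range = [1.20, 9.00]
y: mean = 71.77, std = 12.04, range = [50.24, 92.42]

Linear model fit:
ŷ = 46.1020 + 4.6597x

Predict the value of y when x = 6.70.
ŷ = 77.3220

To predict y for x = 6.70, substitute into the regression equation:

ŷ = 46.1020 + 4.6597 × 6.70
ŷ = 46.1020 + 31.2200
ŷ = 77.3220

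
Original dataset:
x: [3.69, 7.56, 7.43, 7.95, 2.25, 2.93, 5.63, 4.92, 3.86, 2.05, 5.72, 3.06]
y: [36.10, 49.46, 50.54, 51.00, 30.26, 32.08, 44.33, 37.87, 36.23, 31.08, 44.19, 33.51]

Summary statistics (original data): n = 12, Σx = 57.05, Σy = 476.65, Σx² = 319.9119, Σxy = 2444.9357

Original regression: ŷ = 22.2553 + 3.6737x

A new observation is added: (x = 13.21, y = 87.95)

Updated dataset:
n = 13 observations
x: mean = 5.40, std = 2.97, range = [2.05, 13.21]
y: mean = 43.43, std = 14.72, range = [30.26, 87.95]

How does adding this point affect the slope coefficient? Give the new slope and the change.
New slope β₁ = 4.8419 versus 3.6737 before: a change of +1.1682 (+31.8%).

x = 13.21 lies well outside the original x-range [2.05, 7.95] (x̄ ≈ 4.75), so this observation has high leverage and can move the slope substantially.

Step 1: Update the sums with the new point (n goes from 12 to 13)
Σx  = 57.05 + 13.21 = 70.26
Σy  = 476.65 + 87.95 = 564.60
Σx² = 319.9119 + 13.21² = 319.9119 + 174.5041 = 494.4160
Σxy = 2444.9357 + 13.21×87.95 = 2444.9357 + 1161.8195 = 3606.7552

Step 2: Recompute the slope with b₁ = (nΣxy − ΣxΣy) / (nΣx² − (Σx)²)
Numerator   = 13×3606.7552 − 70.26×564.60 = 46887.8176 − 39668.7960 = 7219.0216
Denominator = 13×494.4160 − 70.26² = 6427.4080 − 4936.4676 = 1490.9404
b₁(new) = 7219.0216 / 1490.9404 = 4.8419

(Same formula on the original sums: (12×2444.9357 − 57.05×476.65) / (12×319.9119 − 57.05²) = 2146.3459 / 584.2403 = 3.6737, matching the given fit.)

Step 3: Change in slope
Δβ₁ = 4.8419 − 3.6737 = +1.1682
Relative change = +1.1682 / 3.6737 × 100% = +31.8%
→ the slope increases when the point is added.

Because the point sits above the extension of the original line at a high-leverage x, it tilts the fit up.
In practice: examine leverage (hᵢ) and Cook's distance rather than deleting it automatically; investigate whether it comes from the same population as the rest of the sample.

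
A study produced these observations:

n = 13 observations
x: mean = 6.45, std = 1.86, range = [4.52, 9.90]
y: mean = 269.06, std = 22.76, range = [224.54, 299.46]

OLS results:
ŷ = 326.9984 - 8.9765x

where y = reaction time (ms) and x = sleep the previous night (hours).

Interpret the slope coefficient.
An increase of one hour in sleep is associated with a 8.9765 ms decrease in predicted reaction time.

The slope β₁ = -8.9765 gives the rate at which the fitted reaction time changes with sleep.

Interpretation:
- Sleep up by 1 hour → predicted reaction time decreases by 8.9765 ms
- The effect is assumed constant over the observed range of x (linearity)
- The slope describes association in these data, not necessarily a causal effect

(β₀ = 326.9984 is the fitted value at x = 0 and is not part of the slope interpretation.)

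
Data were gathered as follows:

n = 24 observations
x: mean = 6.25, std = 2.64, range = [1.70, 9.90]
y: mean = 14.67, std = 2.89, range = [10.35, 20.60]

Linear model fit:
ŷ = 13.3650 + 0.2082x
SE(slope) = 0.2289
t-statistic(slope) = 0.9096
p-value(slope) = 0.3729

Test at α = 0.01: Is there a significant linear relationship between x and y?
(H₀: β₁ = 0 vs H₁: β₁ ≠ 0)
Fail to reject H₀: p-value = 0.3729 ≥ α = 0.01. The linear relationship is not significant at the 1% level.

Hypothesis test for the slope coefficient:

H₀: β₁ = 0 (no linear relationship)
H₁: β₁ ≠ 0 (linear relationship exists)

Test statistic: t = β̂₁ / SE(β̂₁) = 0.2082 / 0.2289 = 0.9096

p = 0.3729: how often a slope estimate this far from 0 (in SE units) would arise by chance if β₁ were truly 0.

Decision rule: reject H₀ if p-value < α.
p-value = 0.3729 ≥ α = 0.01 → fail to reject H₀.

There is not sufficient evidence at the 1% significance level to conclude that a linear relationship exists between x and y.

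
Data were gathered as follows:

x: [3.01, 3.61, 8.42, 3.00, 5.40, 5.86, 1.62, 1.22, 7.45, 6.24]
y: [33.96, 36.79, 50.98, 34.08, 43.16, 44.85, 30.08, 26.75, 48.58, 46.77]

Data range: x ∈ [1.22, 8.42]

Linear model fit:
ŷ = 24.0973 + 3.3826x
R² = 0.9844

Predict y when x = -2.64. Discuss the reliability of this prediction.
ŷ = 15.1672, but this is extrapolation (below the data range [1.22, 8.42]) and may be unreliable.

Prediction calculation:
ŷ = 24.0973 + 3.3826 × (-2.64)
ŷ = 15.1672

Reliability:
- Data range: x ∈ [1.22, 8.42]
- Prediction point: x = -2.64 is 3.86 units below the observed range → this is EXTRAPOLATION, not interpolation

Why that matters here:
- The standard error of prediction grows with (x − x̄)², and x = -2.64 is far from x̄ = 4.58
- Real relationships often flatten, saturate, or turn nonlinear at extremes

Report the number if required, but flag clearly that it is an extrapolation.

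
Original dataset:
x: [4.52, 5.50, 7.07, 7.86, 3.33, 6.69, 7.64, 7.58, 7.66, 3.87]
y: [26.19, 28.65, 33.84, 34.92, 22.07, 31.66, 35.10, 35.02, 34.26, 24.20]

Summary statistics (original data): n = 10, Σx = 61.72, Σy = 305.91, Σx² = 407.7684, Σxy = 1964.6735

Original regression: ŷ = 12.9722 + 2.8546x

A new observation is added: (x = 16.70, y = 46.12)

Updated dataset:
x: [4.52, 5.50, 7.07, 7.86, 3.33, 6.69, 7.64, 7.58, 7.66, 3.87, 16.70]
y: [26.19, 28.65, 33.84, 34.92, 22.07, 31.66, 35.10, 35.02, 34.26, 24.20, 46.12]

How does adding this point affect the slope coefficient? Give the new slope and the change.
New slope β₁ = 1.7651 versus 2.8546 before: a change of -1.0895 (-38.2%).

The new point has HIGH LEVERAGE: x = 16.70 is far from the original mean x̄ = 61.72/10 ≈ 6.17 (original range [3.33, 7.86]).

Step 1: Update the sums with the new point (n goes from 10 to 11)
Σx  = 61.72 + 16.70 = 78.42
Σy  = 305.91 + 46.12 = 352.03
Σx² = 407.7684 + 16.70² = 407.7684 + 278.8900 = 686.6584
Σxy = 1964.6735 + 16.70×46.12 = 1964.6735 + 770.2040 = 2734.8775

Step 2: Recompute the slope with b₁ = (nΣxy − ΣxΣy) / (nΣx² − (Σx)²)
Numerator   = 11×2734.8775 − 78.42×352.03 = 30083.6525 − 27606.1926 = 2477.4599
Denominator = 11×686.6584 − 78.42² = 7553.2424 − 6149.6964 = 1403.5460
b₁(new) = 2477.4599 / 1403.5460 = 1.7651

(Same formula on the original sums: (10×1964.6735 − 61.72×305.91) / (10×407.7684 − 61.72²) = 765.9698 / 268.3256 = 2.8546, matching the given fit.)

Step 3: Change in slope
Δβ₁ = 1.7651 − 2.8546 = -1.0895
Relative change = -1.0895 / 2.8546 × 100% = -38.2%
→ the slope decreases when the point is added.

Because the point sits below the extension of the original line at a high-leverage x, it tilts the fit down.
In practice: check such a point for data-entry or measurement error; examine leverage (hᵢ) and Cook's distance rather than deleting it automatically.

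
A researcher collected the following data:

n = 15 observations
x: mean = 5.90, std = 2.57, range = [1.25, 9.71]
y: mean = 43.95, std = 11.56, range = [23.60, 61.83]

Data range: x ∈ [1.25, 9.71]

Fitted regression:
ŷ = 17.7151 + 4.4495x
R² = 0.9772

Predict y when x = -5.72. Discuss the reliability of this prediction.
ŷ = -7.7360 (extrapolation — x = -5.72 lies outside [1.25, 9.71], so reliability is low).

Prediction calculation:
ŷ = 17.7151 + 4.4495 × (-5.72)
ŷ = -7.7360

Reliability:
- Data range: x ∈ [1.25, 9.71]
- Prediction point: x = -5.72 is 6.97 units below the observed range → this is EXTRAPOLATION, not interpolation

Why that matters here:
- Real relationships often flatten, saturate, or turn nonlinear at extremes
- There are no observations near this x to validate the fitted line there

A defensible statement: 'if the linear trend continued to x = -5.72, y would be about -7.7360' — the premise is untested.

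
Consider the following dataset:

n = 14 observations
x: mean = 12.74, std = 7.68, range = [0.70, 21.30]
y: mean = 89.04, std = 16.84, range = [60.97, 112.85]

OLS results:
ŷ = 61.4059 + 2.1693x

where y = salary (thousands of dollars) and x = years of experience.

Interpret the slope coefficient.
On average, salary is about 2.1693 thousand dollars higher for every extra year of experience.

The slope β₁ = 2.1693 gives the rate at which the fitted salary changes with experience.

Interpretation:
- Experience up by 1 year → predicted salary increases by 2.1693 thousand dollars
- This is a linear approximation: the same per-unit change is assumed across the whole observed x range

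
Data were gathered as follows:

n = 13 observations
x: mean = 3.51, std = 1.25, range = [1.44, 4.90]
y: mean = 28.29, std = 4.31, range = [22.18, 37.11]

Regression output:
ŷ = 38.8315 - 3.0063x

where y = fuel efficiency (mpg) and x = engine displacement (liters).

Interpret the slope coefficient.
An increase of one liter in engine displacement is associated with a 3.0063 mpg decrease in predicted fuel efficiency.

β₁ = -3.0063 is the change in predicted fuel efficiency (mpg) per additional liter of engine displacement.

Interpretation:
- Engine displacement up by 1 liter → predicted fuel efficiency decreases by 3.0063 mpg
- The effect is assumed constant over the observed range of x (linearity)

(β₀ = 38.8315 is the fitted value at x = 0 and is not part of the slope interpretation.)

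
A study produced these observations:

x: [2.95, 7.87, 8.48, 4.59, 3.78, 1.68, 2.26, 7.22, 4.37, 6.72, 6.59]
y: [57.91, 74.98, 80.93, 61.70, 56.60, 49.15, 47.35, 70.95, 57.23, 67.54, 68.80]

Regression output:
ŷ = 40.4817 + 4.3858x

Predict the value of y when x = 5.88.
ŷ = 66.2702

To predict y for x = 5.88, substitute into the regression equation:

ŷ = 40.4817 + 4.3858 × 5.88
ŷ = 40.4817 + 25.7885
ŷ = 66.2702

This is a point prediction; actual observations scatter around it by roughly the residual standard deviation.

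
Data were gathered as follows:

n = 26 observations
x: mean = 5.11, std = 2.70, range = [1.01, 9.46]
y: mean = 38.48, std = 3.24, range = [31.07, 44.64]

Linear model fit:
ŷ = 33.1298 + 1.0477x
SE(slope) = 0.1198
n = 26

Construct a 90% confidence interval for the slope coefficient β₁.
The 90% CI for β₁ is (0.8427, 1.2527)

Confidence interval for the slope:

The 90% CI for β₁ is: β̂₁ ± t*(α/2, n-2) × SE(β̂₁)

Step 1: Find critical t-value
- Confidence level = 0.9
- Degrees of freedom = n - 2 = 26 - 2 = 24
- t*(α/2, 24) = 1.7109

Step 2: Calculate margin of error
Margin = 1.7109 × 0.1198 = 0.2050

Step 3: Construct interval
CI = 1.0477 ± 0.2050
CI = (0.8427, 1.2527)

Interpretation: each one-unit increase in x is associated with a change in mean y of between 0.8427 and 1.2527, with 90% confidence.
The interval does not include 0, suggesting a significant linear relationship.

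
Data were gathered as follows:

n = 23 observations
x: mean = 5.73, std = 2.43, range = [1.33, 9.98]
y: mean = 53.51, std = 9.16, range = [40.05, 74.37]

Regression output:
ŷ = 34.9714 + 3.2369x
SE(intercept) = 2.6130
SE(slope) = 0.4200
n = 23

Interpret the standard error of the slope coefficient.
SE(slope) = 0.4200 measures the uncertainty in the estimated slope. The coefficient is estimated precisely (SE/|β̂₁| = 13.0%).

What SE measures:
- The standard error quantifies the sampling variability of the coefficient estimate
- It is the estimated standard deviation of β̂₁ across hypothetical repeated samples of the same size
- Smaller SE → more precise estimate

Relative precision:
- SE / |β̂₁| = 0.4200 / 3.2369 = 13.0%
- Rule of thumb (under 20%: precise; 20% to under 50%: moderately precise; 50% or more: imprecise) → precise

Rough 95% range (±2 SE): 3.2369 ± 0.8400 → (2.3969, 4.0769).

What drives SE(β̂₁): larger n (here n = 23) → smaller SE; more residual scatter → larger SE; wider spread of x values → smaller SE.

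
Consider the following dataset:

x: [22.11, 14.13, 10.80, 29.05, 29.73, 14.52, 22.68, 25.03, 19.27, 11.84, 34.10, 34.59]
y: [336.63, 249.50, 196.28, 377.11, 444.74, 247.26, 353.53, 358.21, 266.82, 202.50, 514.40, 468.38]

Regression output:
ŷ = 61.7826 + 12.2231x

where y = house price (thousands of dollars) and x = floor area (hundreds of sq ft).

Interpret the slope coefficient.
An increase of one hundred sq ft in floor area is associated with a 12.2231 thousand dollars increase in predicted house price.

The slope β₁ = 12.2231 gives the rate at which the fitted house price changes with floor area.

Interpretation:
- Floor area up by 1 hundred sq ft → predicted house price increases by 12.2231 thousand dollars
- The effect is assumed constant over the observed range of x (linearity)

(β₀ = 61.7826 is the fitted value at x = 0 and is not part of the slope interpretation.)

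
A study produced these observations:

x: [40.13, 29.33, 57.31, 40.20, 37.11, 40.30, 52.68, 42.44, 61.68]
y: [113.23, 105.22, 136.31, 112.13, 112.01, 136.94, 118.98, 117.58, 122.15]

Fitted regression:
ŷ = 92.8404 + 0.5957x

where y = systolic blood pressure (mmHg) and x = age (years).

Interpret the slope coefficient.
On average, blood pressure is about 0.5957 mmHg higher for every extra year of age.

The slope coefficient β₁ = 0.5957 represents the marginal effect of age on blood pressure.

Interpretation:
- Age up by 1 year → predicted blood pressure increases by 0.5957 mmHg
- The effect is assumed constant over the observed range of x (linearity)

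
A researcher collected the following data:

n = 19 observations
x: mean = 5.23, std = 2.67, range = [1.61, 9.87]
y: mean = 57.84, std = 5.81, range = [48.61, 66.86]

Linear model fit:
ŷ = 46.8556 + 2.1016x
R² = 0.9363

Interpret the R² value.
R² = 0.9363 means 93.63% of the variation in y is explained by the linear relationship with x. This indicates a strong fit.

R² (coefficient of determination) measures the proportion of variance in y explained by the regression model.

Here R² = 0.9363:
- Explained: 93.63% of the variation in y
- Unexplained (residual): 100% − 93.63% = 6.37%
- Rule of thumb (below 0.3 weak; 0.3 to below 0.7 moderate; 0.7 and above strong) → strong

Equivalently, for simple linear regression R² = r², so |r| = √0.9363 ≈ 0.9676.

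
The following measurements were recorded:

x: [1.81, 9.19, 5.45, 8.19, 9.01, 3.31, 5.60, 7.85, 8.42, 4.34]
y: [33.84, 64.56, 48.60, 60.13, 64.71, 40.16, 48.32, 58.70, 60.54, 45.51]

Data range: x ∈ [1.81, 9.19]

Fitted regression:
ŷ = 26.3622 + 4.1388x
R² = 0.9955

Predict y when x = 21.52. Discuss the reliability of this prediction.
The equation gives ŷ = 115.4292; however x = 21.52 is 12.33 units above the observed range, so this extrapolated value should not be trusted.

Prediction calculation:
ŷ = 26.3622 + 4.1388 × 21.52
ŷ = 115.4292

Reliability:
- Data range: x ∈ [1.81, 9.19]
- Prediction point: x = 21.52 is 12.33 units above the observed range → this is EXTRAPOLATION, not interpolation

Why that matters here:
- R² describes fit only over the sampled x values; it says nothing about behaviour beyond them
- The linear relationship may not hold outside the observed range
- The standard error of prediction grows with (x − x̄)², and x = 21.52 is far from x̄ = 6.32

Report the number if required, but flag clearly that it is an extrapolation.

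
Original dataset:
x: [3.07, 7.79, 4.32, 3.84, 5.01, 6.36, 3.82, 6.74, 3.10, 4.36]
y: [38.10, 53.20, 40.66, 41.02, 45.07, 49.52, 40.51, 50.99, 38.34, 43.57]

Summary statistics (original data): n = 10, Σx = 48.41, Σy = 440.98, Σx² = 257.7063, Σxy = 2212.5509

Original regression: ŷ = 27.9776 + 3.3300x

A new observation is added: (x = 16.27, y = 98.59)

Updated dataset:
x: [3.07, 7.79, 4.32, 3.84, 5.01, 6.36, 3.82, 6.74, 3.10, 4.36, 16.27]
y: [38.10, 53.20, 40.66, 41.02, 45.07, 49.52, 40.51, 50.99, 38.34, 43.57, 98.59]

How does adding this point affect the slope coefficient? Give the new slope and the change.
Adding the point moves β₁ from 3.3300 to 4.5316, i.e. it increases by 1.2016 (+36.1%).

The new point has HIGH LEVERAGE: x = 16.27 is far from the original mean x̄ = 48.41/10 ≈ 4.84 (original range [3.07, 7.79]).

Step 1: Update the sums with the new point (n goes from 10 to 11)
Σx  = 48.41 + 16.27 = 64.68
Σy  = 440.98 + 98.59 = 539.57
Σx² = 257.7063 + 16.27² = 257.7063 + 264.7129 = 522.4192
Σxy = 2212.5509 + 16.27×98.59 = 2212.5509 + 1604.0593 = 3816.6102

Step 2: Recompute the slope with b₁ = (nΣxy − ΣxΣy) / (nΣx² − (Σx)²)
Numerator   = 11×3816.6102 − 64.68×539.57 = 41982.7122 − 34899.3876 = 7083.3246
Denominator = 11×522.4192 − 64.68² = 5746.6112 − 4183.5024 = 1563.1088
b₁(new) = 7083.3246 / 1563.1088 = 4.5316

(Same formula on the original sums: (10×2212.5509 − 48.41×440.98) / (10×257.7063 − 48.41²) = 777.6672 / 233.5349 = 3.3300, matching the given fit.)

Step 3: Change in slope
Δβ₁ = 4.5316 − 3.3300 = +1.2016
Relative change = +1.2016 / 3.3300 × 100% = +36.1%
→ the slope increases when the point is added.

Because the point sits above the extension of the original line at a high-leverage x, it tilts the fit up.
In practice: check such a point for data-entry or measurement error.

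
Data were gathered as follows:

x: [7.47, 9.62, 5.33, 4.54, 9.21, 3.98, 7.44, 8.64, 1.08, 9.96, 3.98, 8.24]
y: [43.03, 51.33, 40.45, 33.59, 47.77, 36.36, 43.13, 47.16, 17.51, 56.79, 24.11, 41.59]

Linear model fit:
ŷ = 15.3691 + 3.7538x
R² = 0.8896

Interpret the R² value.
About 88.96% of the variability in y is accounted for by the regression on x (R² = 0.8896) — a strong linear fit.

The coefficient of determination R² is the fraction of the total variation in y that the fitted line accounts for.

Here R² = 0.8896:
- Explained: 88.96% of the variation in y
- Unexplained (residual): 100% − 88.96% = 11.04%
- Rule of thumb (below 0.3 weak; 0.3 to below 0.7 moderate; 0.7 and above strong) → strong

Calculation: R² = 1 − (SS_res / SS_tot), where SS_res is the sum of squared residuals and SS_tot the total sum of squares.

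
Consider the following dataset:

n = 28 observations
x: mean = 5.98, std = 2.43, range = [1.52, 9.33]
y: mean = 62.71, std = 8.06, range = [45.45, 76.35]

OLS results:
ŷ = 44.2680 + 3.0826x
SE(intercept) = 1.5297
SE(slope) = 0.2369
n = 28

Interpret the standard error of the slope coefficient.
The slope 3.0826 is pinned down to within about ±0.2369 (one SE) by these data — relative uncertainty 7.7%, i.e. precise.

What SE measures:
- The standard error quantifies the sampling variability of the coefficient estimate
- It is the estimated standard deviation of β̂₁ across hypothetical repeated samples of the same size
- Smaller SE → more precise estimate

Relative precision:
- SE / |β̂₁| = 0.2369 / 3.0826 = 7.7%
- Rule of thumb (under 20%: precise; 20% to under 50%: moderately precise; 50% or more: imprecise) → precise

Rough 95% range (±2 SE): 3.0826 ± 0.4738 → (2.6088, 3.5564).

What drives SE(β̂₁): more residual scatter → larger SE.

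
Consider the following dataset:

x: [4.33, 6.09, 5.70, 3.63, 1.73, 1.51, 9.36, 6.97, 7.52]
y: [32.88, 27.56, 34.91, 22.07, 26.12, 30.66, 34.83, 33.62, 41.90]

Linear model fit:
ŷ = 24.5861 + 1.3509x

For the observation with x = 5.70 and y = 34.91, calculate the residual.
Residual = 2.6238

The residual is the difference between the actual value and the predicted value:

Residual = y - ŷ

Step 1: Calculate predicted value
ŷ = 24.5861 + 1.3509 × 5.70
ŷ = 32.2862

Step 2: Calculate residual
Residual = 34.91 - 32.2862
Residual = 2.6238

Sign check: y > ŷ, so the point is above the line and the fit underestimates here.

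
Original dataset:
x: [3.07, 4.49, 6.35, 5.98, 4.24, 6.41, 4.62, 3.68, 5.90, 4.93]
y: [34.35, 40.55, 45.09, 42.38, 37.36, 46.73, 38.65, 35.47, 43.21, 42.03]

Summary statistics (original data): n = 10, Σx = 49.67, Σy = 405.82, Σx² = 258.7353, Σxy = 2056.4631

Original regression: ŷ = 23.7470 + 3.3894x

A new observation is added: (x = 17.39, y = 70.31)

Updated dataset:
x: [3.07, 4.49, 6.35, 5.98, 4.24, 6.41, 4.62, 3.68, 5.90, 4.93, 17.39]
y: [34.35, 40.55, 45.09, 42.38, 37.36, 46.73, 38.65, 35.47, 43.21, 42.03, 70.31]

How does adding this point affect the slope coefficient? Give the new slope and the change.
The slope changes from 3.3894 to 2.4716 (change of -0.9178, or -27.1%).

x = 17.39 lies well outside the original x-range [3.07, 6.41] (x̄ ≈ 4.97), so this observation has high leverage and can move the slope substantially.

Step 1: Update the sums with the new point (n goes from 10 to 11)
Σx  = 49.67 + 17.39 = 67.06
Σy  = 405.82 + 70.31 = 476.13
Σx² = 258.7353 + 17.39² = 258.7353 + 302.4121 = 561.1474
Σxy = 2056.4631 + 17.39×70.31 = 2056.4631 + 1222.6909 = 3279.1540

Step 2: Recompute the slope with b₁ = (nΣxy − ΣxΣy) / (nΣx² − (Σx)²)
Numerator   = 11×3279.1540 − 67.06×476.13 = 36070.6940 − 31929.2778 = 4141.4162
Denominator = 11×561.1474 − 67.06² = 6172.6214 − 4497.0436 = 1675.5778
b₁(new) = 4141.4162 / 1675.5778 = 2.4716

(Same formula on the original sums: (10×2056.4631 − 49.67×405.82) / (10×258.7353 − 49.67²) = 407.5516 / 120.2441 = 3.3894, matching the given fit.)

Step 3: Change in slope
Δβ₁ = 2.4716 − 3.3894 = -0.9178
Relative change = -0.9178 / 3.3894 × 100% = -27.1%
→ the slope decreases when the point is added.

A high-leverage point only changes the slope if it is off the original line; here y = 70.31 is below the original trend, so the slope decreases.
In practice: examine leverage (hᵢ) and Cook's distance rather than deleting it automatically.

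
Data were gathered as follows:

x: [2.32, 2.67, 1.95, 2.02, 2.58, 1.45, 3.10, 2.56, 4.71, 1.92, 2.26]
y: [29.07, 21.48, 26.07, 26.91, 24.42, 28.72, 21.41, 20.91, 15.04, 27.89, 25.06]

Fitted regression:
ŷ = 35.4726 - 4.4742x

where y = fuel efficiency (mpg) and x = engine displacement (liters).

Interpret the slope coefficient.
An increase of one liter in engine displacement is associated with a 4.4742 mpg decrease in predicted fuel efficiency.

The slope β₁ = -4.4742 gives the rate at which the fitted fuel efficiency changes with engine displacement.

Interpretation:
- Engine displacement up by 1 liter → predicted fuel efficiency decreases by 4.4742 mpg
- This is a linear approximation: the same per-unit change is assumed across the whole observed x range

(β₀ = 35.4726 is the fitted value at x = 0 and is not part of the slope interpretation.)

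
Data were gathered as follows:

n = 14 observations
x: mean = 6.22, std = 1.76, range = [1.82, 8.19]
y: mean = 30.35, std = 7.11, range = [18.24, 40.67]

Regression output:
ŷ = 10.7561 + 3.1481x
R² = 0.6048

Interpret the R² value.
The model explains 60.48% of the variance in y (R² = 0.6048), leaving 39.52% unexplained; the fit is moderate.

R² (coefficient of determination) measures the proportion of variance in y explained by the regression model.

Here R² = 0.6048:
- Explained: 60.48% of the variation in y
- Unexplained (residual): 100% − 60.48% = 39.52%
- Rule of thumb (below 0.3 weak; 0.3 to below 0.7 moderate; 0.7 and above strong) → moderate

Note: R² says nothing about causation, and a high R² does not by itself mean the linear form is appropriate — check the residuals.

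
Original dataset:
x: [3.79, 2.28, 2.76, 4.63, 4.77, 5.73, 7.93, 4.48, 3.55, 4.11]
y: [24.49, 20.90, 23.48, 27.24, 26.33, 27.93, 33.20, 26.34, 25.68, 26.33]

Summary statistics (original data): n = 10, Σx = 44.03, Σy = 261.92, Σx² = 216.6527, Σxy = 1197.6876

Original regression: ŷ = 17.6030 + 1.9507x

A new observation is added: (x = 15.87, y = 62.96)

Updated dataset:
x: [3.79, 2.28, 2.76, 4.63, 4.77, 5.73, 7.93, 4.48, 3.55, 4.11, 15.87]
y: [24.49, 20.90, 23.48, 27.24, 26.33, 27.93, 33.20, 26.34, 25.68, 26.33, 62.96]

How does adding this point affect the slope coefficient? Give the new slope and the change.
The slope changes from 1.9507 to 3.0054 (change of +1.0547, or +54.1%).

The new point has HIGH LEVERAGE: x = 15.87 is far from the original mean x̄ = 44.03/10 ≈ 4.40 (original range [2.28, 7.93]).

Step 1: Update the sums with the new point (n goes from 10 to 11)
Σx  = 44.03 + 15.87 = 59.90
Σy  = 261.92 + 62.96 = 324.88
Σx² = 216.6527 + 15.87² = 216.6527 + 251.8569 = 468.5096
Σxy = 1197.6876 + 15.87×62.96 = 1197.6876 + 999.1752 = 2196.8628

Step 2: Recompute the slope with b₁ = (nΣxy − ΣxΣy) / (nΣx² − (Σx)²)
Numerator   = 11×2196.8628 − 59.90×324.88 = 24165.4908 − 19460.3120 = 4705.1788
Denominator = 11×468.5096 − 59.90² = 5153.6056 − 3588.0100 = 1565.5956
b₁(new) = 4705.1788 / 1565.5956 = 3.0054

(Same formula on the original sums: (10×1197.6876 − 44.03×261.92) / (10×216.6527 − 44.03²) = 444.5384 / 227.8861 = 1.9507, matching the given fit.)

Step 3: Change in slope
Δβ₁ = 3.0054 − 1.9507 = +1.0547
Relative change = +1.0547 / 1.9507 × 100% = +54.1%
→ the slope increases when the point is added.

Because the point sits above the extension of the original line at a high-leverage x, it tilts the fit up.
In practice: examine leverage (hᵢ) and Cook's distance rather than deleting it automatically.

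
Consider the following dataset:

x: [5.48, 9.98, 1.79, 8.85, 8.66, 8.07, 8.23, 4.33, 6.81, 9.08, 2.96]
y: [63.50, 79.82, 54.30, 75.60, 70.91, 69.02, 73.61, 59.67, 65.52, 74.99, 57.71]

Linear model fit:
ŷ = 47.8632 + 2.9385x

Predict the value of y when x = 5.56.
ŷ = 64.2013

x = 5.56 lies inside the observed range [1.79, 9.98], so the fitted equation applies directly:

ŷ = 47.8632 + 2.9385 × 5.56
ŷ = 47.8632 + 16.3381
ŷ = 64.2013

This is a point prediction; actual observations scatter around it by roughly the residual standard deviation.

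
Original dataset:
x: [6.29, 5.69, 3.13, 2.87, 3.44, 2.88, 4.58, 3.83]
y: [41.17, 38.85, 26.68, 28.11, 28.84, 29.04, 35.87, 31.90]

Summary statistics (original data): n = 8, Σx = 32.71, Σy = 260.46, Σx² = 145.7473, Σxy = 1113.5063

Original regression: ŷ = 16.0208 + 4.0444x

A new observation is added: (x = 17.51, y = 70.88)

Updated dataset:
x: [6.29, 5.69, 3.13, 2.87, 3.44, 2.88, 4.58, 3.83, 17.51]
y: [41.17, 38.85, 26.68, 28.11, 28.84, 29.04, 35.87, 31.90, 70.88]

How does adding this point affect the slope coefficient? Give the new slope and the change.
Adding the point moves β₁ from 4.0444 to 2.9383, i.e. it decreases by 1.1061 (-27.3%).

x = 17.51 lies well outside the original x-range [2.87, 6.29] (x̄ ≈ 4.09), so this observation has high leverage and can move the slope substantially.

Step 1: Update the sums with the new point (n goes from 8 to 9)
Σx  = 32.71 + 17.51 = 50.22
Σy  = 260.46 + 70.88 = 331.34
Σx² = 145.7473 + 17.51² = 145.7473 + 306.6001 = 452.3474
Σxy = 1113.5063 + 17.51×70.88 = 1113.5063 + 1241.1088 = 2354.6151

Step 2: Recompute the slope with b₁ = (nΣxy − ΣxΣy) / (nΣx² − (Σx)²)
Numerator   = 9×2354.6151 − 50.22×331.34 = 21191.5359 − 16639.8948 = 4551.6411
Denominator = 9×452.3474 − 50.22² = 4071.1266 − 2522.0484 = 1549.0782
b₁(new) = 4551.6411 / 1549.0782 = 2.9383

(Same formula on the original sums: (8×1113.5063 − 32.71×260.46) / (8×145.7473 − 32.71²) = 388.4038 / 96.0343 = 4.0444, matching the given fit.)

Step 3: Change in slope
Δβ₁ = 2.9383 − 4.0444 = -1.1061
Relative change = -1.1061 / 4.0444 × 100% = -27.3%
→ the slope decreases when the point is added.

Because the point sits below the extension of the original line at a high-leverage x, it tilts the fit down.
In practice: refit with and without it and report both if conclusions differ; investigate whether it comes from the same population as the rest of the sample.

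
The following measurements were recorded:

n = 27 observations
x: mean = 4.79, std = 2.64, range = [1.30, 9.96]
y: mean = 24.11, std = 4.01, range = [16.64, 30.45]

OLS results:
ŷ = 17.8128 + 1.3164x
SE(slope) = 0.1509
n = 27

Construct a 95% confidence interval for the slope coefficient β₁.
The 95% CI for β₁ is (1.0056, 1.6272)

Confidence interval for the slope:

The 95% CI for β₁ is: β̂₁ ± t*(α/2, n-2) × SE(β̂₁)

Step 1: Find critical t-value
- Confidence level = 0.95
- Degrees of freedom = n - 2 = 27 - 2 = 25
- t*(α/2, 25) = 2.0595

Step 2: Calculate margin of error
Margin = 2.0595 × 0.1509 = 0.3108

Step 3: Construct interval
CI = 1.3164 ± 0.3108
CI = (1.0056, 1.6272)

Interpretation: each one-unit increase in x is associated with a change in mean y of between 1.0056 and 1.6272, with 95% confidence.
The interval does not include 0, suggesting a significant linear relationship.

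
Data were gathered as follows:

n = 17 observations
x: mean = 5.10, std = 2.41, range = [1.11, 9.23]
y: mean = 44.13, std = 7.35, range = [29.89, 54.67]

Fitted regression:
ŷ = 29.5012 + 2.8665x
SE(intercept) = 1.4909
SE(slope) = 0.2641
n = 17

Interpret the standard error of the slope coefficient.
The slope 2.8665 is pinned down to within about ±0.2641 (one SE) by these data — relative uncertainty 9.2%, i.e. precise.

SE(β̂₁) = 0.2641 says: if we drew many samples of n = 17 from the same population and refit each time, the fitted slopes would scatter with a standard deviation of roughly 0.2641 around the true β₁.

Relative precision:
- SE / |β̂₁| = 0.2641 / 2.8665 = 9.2%
- Rule of thumb (under 20%: precise; 20% to under 50%: moderately precise; 50% or more: imprecise) → precise

Link to the t-test: t = β̂₁ / SE(β̂₁) = 2.8665 / 0.2641 = 10.8538, the statistic for H₀: β₁ = 0.

What drives SE(β̂₁): larger n (here n = 17) → smaller SE; more residual scatter → larger SE; wider spread of x values → smaller SE.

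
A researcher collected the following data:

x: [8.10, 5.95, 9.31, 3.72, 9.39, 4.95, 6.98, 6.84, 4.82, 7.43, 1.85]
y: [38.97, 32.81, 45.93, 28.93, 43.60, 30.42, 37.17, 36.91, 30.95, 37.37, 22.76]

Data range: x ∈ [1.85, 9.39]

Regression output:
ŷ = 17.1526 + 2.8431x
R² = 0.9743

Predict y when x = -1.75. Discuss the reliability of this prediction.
ŷ = 12.1772 (extrapolation — x = -1.75 lies outside [1.85, 9.39], so reliability is low).

Prediction calculation:
ŷ = 17.1526 + 2.8431 × (-1.75)
ŷ = 12.1772

Reliability:
- Data range: x ∈ [1.85, 9.39]
- Prediction point: x = -1.75 is 3.60 units below the observed range → this is EXTRAPOLATION, not interpolation

Why that matters here:
- The standard error of prediction grows with (x − x̄)², and x = -1.75 is far from x̄ = 6.30
- Real relationships often flatten, saturate, or turn nonlinear at extremes
- There are no observations near this x to validate the fitted line there

The R² = 0.9743 only validates the fit within [1.85, 9.39]; treat ŷ = 12.1772 with caution.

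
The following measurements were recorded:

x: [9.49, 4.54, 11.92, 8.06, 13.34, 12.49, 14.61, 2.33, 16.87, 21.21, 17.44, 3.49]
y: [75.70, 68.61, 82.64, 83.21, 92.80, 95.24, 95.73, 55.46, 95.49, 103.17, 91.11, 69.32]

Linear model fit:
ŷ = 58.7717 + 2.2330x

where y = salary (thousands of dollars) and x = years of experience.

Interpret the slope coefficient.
An increase of one year in experience is associated with a 2.2330 thousand dollars increase in predicted salary.

The slope coefficient β₁ = 2.2330 represents the marginal effect of experience on salary.

Interpretation:
- Experience up by 1 year → predicted salary increases by 2.2330 thousand dollars
- This is a linear approximation: the same per-unit change is assumed across the whole observed x range
- The slope describes association in these data, not necessarily a causal effect

The intercept β₀ = 58.7717 is the predicted salary when experience = 0; since the smallest observed x is 2.33, this is an extrapolation and mainly anchors the line.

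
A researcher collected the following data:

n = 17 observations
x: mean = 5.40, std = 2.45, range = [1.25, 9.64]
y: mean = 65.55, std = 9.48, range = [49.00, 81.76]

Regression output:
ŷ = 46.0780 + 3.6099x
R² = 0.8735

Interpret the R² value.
R² = 0.8735 means 87.35% of the variation in y is explained by the linear relationship with x. This indicates a strong fit.

The coefficient of determination R² is the fraction of the total variation in y that the fitted line accounts for.

Here R² = 0.8735:
- Explained: 87.35% of the variation in y
- Unexplained (residual): 100% − 87.35% = 12.65%
- Rule of thumb (below 0.3 weak; 0.3 to below 0.7 moderate; 0.7 and above strong) → strong

Note: R² never decreases when predictors are added, so it should not be used alone to compare models of different size.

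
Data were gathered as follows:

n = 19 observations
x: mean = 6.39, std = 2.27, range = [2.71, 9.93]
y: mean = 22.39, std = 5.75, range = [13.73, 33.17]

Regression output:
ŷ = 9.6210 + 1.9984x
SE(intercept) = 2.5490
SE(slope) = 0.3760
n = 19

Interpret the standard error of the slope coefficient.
SE(slope) = 0.3760 measures the uncertainty in the estimated slope. The coefficient is estimated precisely (SE/|β̂₁| = 18.8%).

SE(β̂₁) = 0.3760 says: if we drew many samples of n = 19 from the same population and refit each time, the fitted slopes would scatter with a standard deviation of roughly 0.3760 around the true β₁.

Relative precision:
- SE / |β̂₁| = 0.3760 / 1.9984 = 18.8%
- Rule of thumb (under 20%: precise; 20% to under 50%: moderately precise; 50% or more: imprecise) → precise

Link to interval estimation: a confidence interval for β₁ is β̂₁ ± t* × 0.3760, so SE sets the half-width per unit of t*.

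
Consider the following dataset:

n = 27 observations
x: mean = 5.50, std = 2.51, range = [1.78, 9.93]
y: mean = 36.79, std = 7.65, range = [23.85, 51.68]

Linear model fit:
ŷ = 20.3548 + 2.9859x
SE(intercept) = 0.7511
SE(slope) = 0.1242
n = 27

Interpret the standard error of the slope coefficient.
SE(slope) = 0.1242 measures the uncertainty in the estimated slope. The coefficient is estimated precisely (SE/|β̂₁| = 4.2%).

What SE measures:
- The standard error quantifies the sampling variability of the coefficient estimate
- It is the estimated standard deviation of β̂₁ across hypothetical repeated samples of the same size
- Smaller SE → more precise estimate

Relative precision:
- SE / |β̂₁| = 0.1242 / 2.9859 = 4.2%
- Rule of thumb (under 20%: precise; 20% to under 50%: moderately precise; 50% or more: imprecise) → precise

Link to interval estimation: a confidence interval for β₁ is β̂₁ ± t* × 0.1242, so SE sets the half-width per unit of t*.

What drives SE(β̂₁): wider spread of x values → smaller SE.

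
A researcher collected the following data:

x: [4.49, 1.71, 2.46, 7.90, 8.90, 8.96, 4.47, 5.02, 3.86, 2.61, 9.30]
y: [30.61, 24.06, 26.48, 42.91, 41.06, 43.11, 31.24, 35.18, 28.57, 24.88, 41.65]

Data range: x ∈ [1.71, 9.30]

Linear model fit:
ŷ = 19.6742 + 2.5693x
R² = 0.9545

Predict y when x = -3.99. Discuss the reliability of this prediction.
The equation gives ŷ = 9.4227; however x = -3.99 is 5.70 units below the observed range, so this extrapolated value should not be trusted.

Prediction calculation:
ŷ = 19.6742 + 2.5693 × (-3.99)
ŷ = 9.4227

Reliability:
- Data range: x ∈ [1.71, 9.30]
- Prediction point: x = -3.99 is 5.70 units below the observed range → this is EXTRAPOLATION, not interpolation

Why that matters here:
- Real relationships often flatten, saturate, or turn nonlinear at extremes
- The linear relationship may not hold outside the observed range

Report the number if required, but flag clearly that it is an extrapolation.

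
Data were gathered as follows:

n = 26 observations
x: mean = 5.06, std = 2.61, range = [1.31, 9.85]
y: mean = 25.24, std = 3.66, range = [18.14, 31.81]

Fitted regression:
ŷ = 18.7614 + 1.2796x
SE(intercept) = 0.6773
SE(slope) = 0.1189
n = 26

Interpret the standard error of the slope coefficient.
SE(β̂₁) = 0.1189 is the estimated standard deviation of the slope estimate across repeated samples; relative to β̂₁ = 1.2796 that is 9.3%, a precise estimate.

What SE measures:
- The standard error quantifies the sampling variability of the coefficient estimate
- It is the estimated standard deviation of β̂₁ across hypothetical repeated samples of the same size
- Smaller SE → more precise estimate

Relative precision:
- SE / |β̂₁| = 0.1189 / 1.2796 = 9.3%
- Rule of thumb (under 20%: precise; 20% to under 50%: moderately precise; 50% or more: imprecise) → precise

Link to the t-test: t = β̂₁ / SE(β̂₁) = 1.2796 / 0.1189 = 10.7620, the statistic for H₀: β₁ = 0.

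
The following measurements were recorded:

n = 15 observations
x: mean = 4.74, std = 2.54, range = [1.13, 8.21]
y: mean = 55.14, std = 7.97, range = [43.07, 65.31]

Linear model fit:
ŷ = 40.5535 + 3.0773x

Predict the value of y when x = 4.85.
ŷ = 55.4784

x = 4.85 lies inside the observed range [1.13, 8.21], so the fitted equation applies directly:

ŷ = 40.5535 + 3.0773 × 4.85
ŷ = 40.5535 + 14.9249
ŷ = 55.4784

This is the fitted mean response at that x — an individual observation would come with a wider prediction interval.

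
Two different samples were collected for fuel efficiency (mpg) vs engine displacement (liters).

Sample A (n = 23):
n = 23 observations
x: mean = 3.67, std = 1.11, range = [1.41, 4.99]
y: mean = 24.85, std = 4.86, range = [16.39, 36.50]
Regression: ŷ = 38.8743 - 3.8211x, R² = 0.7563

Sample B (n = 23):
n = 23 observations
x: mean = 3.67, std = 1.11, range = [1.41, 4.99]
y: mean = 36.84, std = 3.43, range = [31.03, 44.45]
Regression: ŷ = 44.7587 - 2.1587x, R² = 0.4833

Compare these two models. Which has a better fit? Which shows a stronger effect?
Model A has the better fit (R² = 0.7563 vs 0.4833). Model A shows the stronger effect (|β₁| = 3.8211 vs 2.1587).

Model Comparison:

Fit — compare R²:
- Model A: R² = 0.7563 → 75.63% of variance in fuel efficiency explained
- Model B: R² = 0.4833 → 48.33% of variance in fuel efficiency explained
- 0.7563 > 0.4833 → Model A has the better fit

Effect size (slope magnitude):
- Model A: β₁ = -3.8211 → predicted fuel efficiency falls 3.8211 mpg per additional liter of engine displacement
- Model B: β₁ = -2.1587 → predicted fuel efficiency falls 2.1587 mpg per additional liter of engine displacement
- |-3.8211| > |-2.1587| → Model A shows the stronger marginal effect

Note: A steeper slope doesn't make a better model if the scatter around the line is large.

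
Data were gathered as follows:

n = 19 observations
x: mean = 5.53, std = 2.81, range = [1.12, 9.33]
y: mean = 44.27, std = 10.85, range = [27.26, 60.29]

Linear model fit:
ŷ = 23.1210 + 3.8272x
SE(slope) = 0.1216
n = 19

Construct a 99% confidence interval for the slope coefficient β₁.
The 99% CI for β₁ is (3.4748, 4.1796)

Confidence interval for the slope:

The 99% CI for β₁ is: β̂₁ ± t*(α/2, n-2) × SE(β̂₁)

Step 1: Find critical t-value
- Confidence level = 0.99
- Degrees of freedom = n - 2 = 19 - 2 = 17
- t*(α/2, 17) = 2.8982

Step 2: Calculate margin of error
Margin = 2.8982 × 0.1216 = 0.3524

Step 3: Construct interval
CI = 3.8272 ± 0.3524
CI = (3.4748, 4.1796)

Interpretation: We are 99% confident that the true slope β₁ lies between 3.4748 and 4.1796.
Both endpoints are positive, so the data support a genuinely positive slope at this confidence level.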